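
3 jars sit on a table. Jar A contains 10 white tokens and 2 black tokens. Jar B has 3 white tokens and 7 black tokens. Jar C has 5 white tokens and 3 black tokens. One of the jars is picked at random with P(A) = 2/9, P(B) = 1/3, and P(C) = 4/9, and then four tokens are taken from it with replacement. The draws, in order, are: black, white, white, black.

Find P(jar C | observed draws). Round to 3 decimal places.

0.563

Compute the likelihood of the observed sequence for each case: P(data | jar A) = (2/12)(10/12)(10/12)(2/12) = 0.01929; P(data | jar B) = (7/10)(3/10)(3/10)(7/10) = 0.0441; P(data | jar C) = (3/8)(5/8)(5/8)(3/8) = 0.054932.
Multiplying each by its prior: 2/9 · 0.01929 = 0.0042867, 1/3 · 0.0441 = 0.0147, 4/9 · 0.054932 = 0.024414; with total 0.043401.
Therefore the posterior P(jar C | data) = (0.024414) / (0.043401) = 0.56253.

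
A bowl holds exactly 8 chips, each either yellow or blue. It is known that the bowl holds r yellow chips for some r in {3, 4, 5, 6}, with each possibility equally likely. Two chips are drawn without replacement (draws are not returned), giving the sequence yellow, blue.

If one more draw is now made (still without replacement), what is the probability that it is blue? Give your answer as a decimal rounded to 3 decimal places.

0.431

For each hypothesis, P(data | H) works out to: P(data | r = 3) = (3/8)(5/7) = 15/56; P(data | r = 4) = (4/8)(4/7) = 2/7; P(data | r = 5) = (5/8)(3/7) = 15/56; P(data | r = 6) = (6/8)(2/7) = 3/14.
The prior-weighted likelihoods are 1/4 · 15/56 = 15/224, 1/4 · 2/7 = 1/14, 1/4 · 15/56 = 15/224, 1/4 · 3/14 = 3/56; with total 29/112.
Dividing through by the total gives posterior P(r = 3 | data) = 15/58, P(r = 4 | data) = 8/29, P(r = 5 | data) = 15/58, P(r = 6 | data) = 6/29.
Averaging over the posterior, P(blue next | data) = (2/3)(15/58) + (1/2)(8/29) + (1/3)(15/58) + (1/6)(6/29) = 25/58.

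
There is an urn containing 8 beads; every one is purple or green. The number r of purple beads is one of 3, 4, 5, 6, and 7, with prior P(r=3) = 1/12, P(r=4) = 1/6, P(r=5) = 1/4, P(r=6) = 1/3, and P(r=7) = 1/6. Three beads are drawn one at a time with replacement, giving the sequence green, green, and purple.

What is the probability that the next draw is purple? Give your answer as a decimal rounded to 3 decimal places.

The likelihood of the observed sequence under each hypothesis: P(data | r = 3) = (5/8)(5/8)(3/8) = 0.14648; P(data | r = 4) = (4/8)(4/8)(4/8) = 0.125; P(data | r = 5) = (3/8)(3/8)(5/8) = 0.087891; P(data | r = 6) = (2/8)(2/8)(6/8) = 0.046875; P(data | r = 7) = (1/8)(1/8)(7/8) = 0.013672.
Multiplying each by its prior: 1/12 · 0.14648 = 0.012207, 1/6 · 0.125 = 0.020833, 1/4 · 0.087891 = 0.021973, 1/3 · 0.046875 = 0.015625, 1/6 · 0.013672 = 0.0022786; these sum to 0.072917.
Dividing through by the total gives posterior P(r = 3 | data) = 0.16741, P(r = 4 | data) = 0.28571, P(r = 5 | data) = 0.30134, P(r = 6 | data) = 0.21429, P(r = 7 | data) = 0.03125.
Averaging over the posterior, P(purple next | data) = (3/8)(0.16741) + (1/2)(0.28571) + (5/8)(0.30134) + (3/4)(0.21429) + (7/8)(0.03125) = 0.58203.

0.582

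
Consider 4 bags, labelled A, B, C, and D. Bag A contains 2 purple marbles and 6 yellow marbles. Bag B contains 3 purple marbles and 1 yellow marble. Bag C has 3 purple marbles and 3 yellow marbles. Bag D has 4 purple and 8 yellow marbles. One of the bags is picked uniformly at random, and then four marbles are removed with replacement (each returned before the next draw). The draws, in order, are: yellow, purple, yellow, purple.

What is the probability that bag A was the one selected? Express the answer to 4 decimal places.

0.1930

Compute the likelihood of the observed sequence for each case: P(data | bag A) = (6/8)(2/8)(6/8)(2/8) = 0.035156; P(data | bag B) = (1/4)(3/4)(1/4)(3/4) = 0.035156; P(data | bag C) = (3/6)(3/6)(3/6)(3/6) = 0.0625; P(data | bag D) = (8/12)(4/12)(8/12)(4/12) = 0.049383.
The prior-weighted likelihoods are 1/4 · 0.035156 = 0.0087891, 1/4 · 0.035156 = 0.0087891, 1/4 · 0.0625 = 0.015625, 1/4 · 0.049383 = 0.012346; with total 0.045549.
Hence P(bag A | data) = (0.0087891) / (0.045549) = 0.19296.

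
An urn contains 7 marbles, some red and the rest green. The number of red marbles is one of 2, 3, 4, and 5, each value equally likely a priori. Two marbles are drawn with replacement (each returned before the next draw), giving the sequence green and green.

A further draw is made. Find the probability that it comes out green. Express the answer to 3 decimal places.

Under each hypothesis, the probability of the observed sequence is: P(data | r = 2) = (5/7)(5/7) = 25/49; P(data | r = 3) = (4/7)(4/7) = 16/49; P(data | r = 4) = (3/7)(3/7) = 9/49; P(data | r = 5) = (2/7)(2/7) = 4/49.
The prior-weighted likelihoods are 1/4 · 25/49 = 25/196, 1/4 · 16/49 = 4/49, 1/4 · 9/49 = 9/196, 1/4 · 4/49 = 1/49; with total 27/98.
Dividing through by the total gives posterior P(r = 2 | data) = 25/54, P(r = 3 | data) = 8/27, P(r = 4 | data) = 1/6, P(r = 5 | data) = 2/27.
Averaging over the posterior, P(green next | data) = (5/7)(25/54) + (4/7)(8/27) + (3/7)(1/6) + (2/7)(2/27) = 16/27.

0.593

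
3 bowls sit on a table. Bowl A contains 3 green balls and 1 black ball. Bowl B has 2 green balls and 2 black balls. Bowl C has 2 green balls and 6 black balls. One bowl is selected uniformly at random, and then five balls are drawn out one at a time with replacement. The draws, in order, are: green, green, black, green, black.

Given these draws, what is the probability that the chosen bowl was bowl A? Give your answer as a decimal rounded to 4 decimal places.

The likelihood of the observed sequence under each hypothesis: P(data | bowl A) = (3/4)(3/4)(1/4)(3/4)(1/4) = 0.026367; P(data | bowl B) = (2/4)(2/4)(2/4)(2/4)(2/4) = 0.03125; P(data | bowl C) = (2/8)(2/8)(6/8)(2/8)(6/8) = 0.0087891.
Multiplying each by its prior: 1/3 · 0.026367 = 0.0087891, 1/3 · 0.03125 = 0.010417, 1/3 · 0.0087891 = 0.0029297; these sum to 0.022135.
Hence P(bowl A | data) = (0.0087891) / (0.022135) = 0.39706.

0.3971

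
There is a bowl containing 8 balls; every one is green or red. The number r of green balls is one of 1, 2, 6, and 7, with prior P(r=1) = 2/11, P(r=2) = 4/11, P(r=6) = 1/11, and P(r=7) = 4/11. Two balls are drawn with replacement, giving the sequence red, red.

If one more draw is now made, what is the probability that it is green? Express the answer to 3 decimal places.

0.219

Compute the likelihood of the observed sequence for each case: P(data | r = 1) = (7/8)(7/8) = 49/64; P(data | r = 2) = (6/8)(6/8) = 9/16; P(data | r = 6) = (2/8)(2/8) = 1/16; P(data | r = 7) = (1/8)(1/8) = 1/64.
The prior-weighted likelihoods are 2/11 · 49/64 = 49/352, 4/11 · 9/16 = 9/44, 1/11 · 1/16 = 1/176, 4/11 · 1/64 = 1/176; with total 125/352.
The posterior is then P(r = 1 | data) = 49/125, P(r = 2 | data) = 72/125, P(r = 6 | data) = 2/125, P(r = 7 | data) = 2/125.
Averaging over the posterior, P(green next | data) = (1/8)(49/125) + (1/4)(72/125) + (3/4)(2/125) + (7/8)(2/125) = 219/1000.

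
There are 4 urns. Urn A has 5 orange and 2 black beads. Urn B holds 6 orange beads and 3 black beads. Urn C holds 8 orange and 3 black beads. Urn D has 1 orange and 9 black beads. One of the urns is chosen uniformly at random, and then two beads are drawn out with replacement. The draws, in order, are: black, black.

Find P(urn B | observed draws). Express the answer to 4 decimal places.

Under each hypothesis, the probability of the observed sequence is: P(data | urn A) = (2/7)(2/7) = 0.081633; P(data | urn B) = (3/9)(3/9) = 0.11111; P(data | urn C) = (3/11)(3/11) = 0.07438; P(data | urn D) = (9/10)(9/10) = 0.81.
Multiplying each by its prior: 1/4 · 0.081633 = 0.020408, 1/4 · 0.11111 = 0.027778, 1/4 · 0.07438 = 0.018595, 1/4 · 0.81 = 0.2025; summing to 0.26928.
So P(urn B | data) = (0.027778) / (0.26928) = 0.10316.

0.1032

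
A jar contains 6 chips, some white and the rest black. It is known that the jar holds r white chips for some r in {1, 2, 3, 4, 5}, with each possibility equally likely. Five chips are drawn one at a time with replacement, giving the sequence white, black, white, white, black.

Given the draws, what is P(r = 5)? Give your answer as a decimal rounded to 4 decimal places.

For each hypothesis, P(data | H) works out to: P(data | r = 1) = (1/6)(5/6)(1/6)(1/6)(5/6) = 0.003215; P(data | r = 2) = (2/6)(4/6)(2/6)(2/6)(4/6) = 0.016461; P(data | r = 3) = (3/6)(3/6)(3/6)(3/6)(3/6) = 0.03125; P(data | r = 4) = (4/6)(2/6)(4/6)(4/6)(2/6) = 0.032922; P(data | r = 5) = (5/6)(1/6)(5/6)(5/6)(1/6) = 0.016075.
Multiplying each by its prior: 1/5 · 0.003215 = 0.000643, 1/5 · 0.016461 = 0.0032922, 1/5 · 0.03125 = 0.00625, 1/5 · 0.032922 = 0.0065844, 1/5 · 0.016075 = 0.003215; these sum to 0.019985.
By Bayes' rule, P(r = 5 | data) = (0.003215) / (0.019985) = 0.16088.

0.1609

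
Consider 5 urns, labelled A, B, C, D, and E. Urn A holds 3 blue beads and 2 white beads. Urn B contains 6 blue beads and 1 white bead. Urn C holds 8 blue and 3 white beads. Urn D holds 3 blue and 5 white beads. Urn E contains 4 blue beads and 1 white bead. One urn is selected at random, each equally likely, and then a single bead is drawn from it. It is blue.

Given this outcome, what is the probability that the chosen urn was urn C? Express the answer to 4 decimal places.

0.2165

For each hypothesis, P(data | H) works out to: P(data | urn A) = (3/5) = 0.6; P(data | urn B) = (6/7) = 0.85714; P(data | urn C) = (8/11) = 0.72727; P(data | urn D) = (3/8) = 0.375; P(data | urn E) = (4/5) = 0.8.
The prior-weighted likelihoods are 1/5 · 0.6 = 0.12, 1/5 · 0.85714 = 0.17143, 1/5 · 0.72727 = 0.14545, 1/5 · 0.375 = 0.075, 1/5 · 0.8 = 0.16; with total 0.67188.
Hence P(urn C | data) = (0.14545) / (0.67188) = 0.21649.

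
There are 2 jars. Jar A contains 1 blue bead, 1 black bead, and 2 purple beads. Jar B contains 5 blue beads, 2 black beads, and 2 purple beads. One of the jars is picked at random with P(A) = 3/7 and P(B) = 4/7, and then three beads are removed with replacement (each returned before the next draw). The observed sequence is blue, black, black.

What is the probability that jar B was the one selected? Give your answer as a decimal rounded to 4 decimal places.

0.7007

Under each hypothesis, the probability of the observed sequence is: P(data | jar A) = (1/4)(1/4)(1/4) = 0.015625; P(data | jar B) = (5/9)(2/9)(2/9) = 0.027435.
Weighting by the prior gives 3/7 · 0.015625 = 0.0066964, 4/7 · 0.027435 = 0.015677; summing to 0.022373.
Therefore the posterior P(jar B | data) = (0.015677) / (0.022373) = 0.7007.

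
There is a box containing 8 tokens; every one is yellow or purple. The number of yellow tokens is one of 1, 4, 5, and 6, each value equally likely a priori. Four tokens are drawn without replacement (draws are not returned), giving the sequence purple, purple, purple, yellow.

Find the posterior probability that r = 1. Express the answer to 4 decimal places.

0.6250

Compute the likelihood of the observed sequence for each case: P(data | r = 1) = (7/8)(6/7)(5/6)(1/5) = 1/8; P(data | r = 4) = (4/8)(3/7)(2/6)(4/5) = 2/35; P(data | r = 5) = (3/8)(2/7)(1/6)(5/5) = 1/56; P(data | r = 6) = (2/8)(1/7)(0/6) = 0.
Multiplying each by its prior: 1/4 · 1/8 = 1/32, 1/4 · 2/35 = 1/70, 1/4 · 1/56 = 1/224, 1/4 · 0 = 0; summing to 1/20.
Therefore the posterior P(r = 1 | data) = (1/32) / (1/20) = 5/8.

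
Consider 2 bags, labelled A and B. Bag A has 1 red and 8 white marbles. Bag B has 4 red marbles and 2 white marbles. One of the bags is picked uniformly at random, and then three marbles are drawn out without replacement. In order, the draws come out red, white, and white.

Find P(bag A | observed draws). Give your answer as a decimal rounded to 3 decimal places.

0.625

The likelihood of the observed sequence under each hypothesis: P(data | bag A) = (1/9)(8/8)(7/7) = 1/9; P(data | bag B) = (4/6)(2/5)(1/4) = 1/15.
Weighting by the prior gives 1/2 · 1/9 = 1/18, 1/2 · 1/15 = 1/30; with total 4/45.
Therefore the posterior P(bag A | data) = (1/18) / (4/45) = 5/8.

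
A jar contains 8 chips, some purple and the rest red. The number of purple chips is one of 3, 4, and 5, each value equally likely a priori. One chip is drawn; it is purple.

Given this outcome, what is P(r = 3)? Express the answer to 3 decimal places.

Under each hypothesis, the probability of this draw is: P(data | r = 3) = (3/8) = 3/8; P(data | r = 4) = (4/8) = 1/2; P(data | r = 5) = (5/8) = 5/8.
Weighting by the prior gives 1/3 · 3/8 = 1/8, 1/3 · 1/2 = 1/6, 1/3 · 5/8 = 5/24; these sum to 1/2.
By Bayes' rule, P(r = 3 | data) = (1/8) / (1/2) = 1/4.

0.250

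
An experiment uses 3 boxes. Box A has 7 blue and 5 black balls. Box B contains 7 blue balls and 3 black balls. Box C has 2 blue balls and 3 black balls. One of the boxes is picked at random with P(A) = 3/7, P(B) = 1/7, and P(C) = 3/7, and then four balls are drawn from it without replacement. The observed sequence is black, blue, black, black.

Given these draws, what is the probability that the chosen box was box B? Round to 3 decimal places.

Compute the likelihood of the observed sequence for each case: P(data | box A) = (5/12)(7/11)(4/10)(3/9) = 0.035354; P(data | box B) = (3/10)(7/9)(2/8)(1/7) = 0.0083333; P(data | box C) = (3/5)(2/4)(2/3)(1/2) = 0.1.
Weighting by the prior gives 3/7 · 0.035354 = 0.015152, 1/7 · 0.0083333 = 0.0011905, 3/7 · 0.1 = 0.042857; summing to 0.059199.
Therefore the posterior P(box B | data) = (0.0011905) / (0.059199) = 0.02011.

0.020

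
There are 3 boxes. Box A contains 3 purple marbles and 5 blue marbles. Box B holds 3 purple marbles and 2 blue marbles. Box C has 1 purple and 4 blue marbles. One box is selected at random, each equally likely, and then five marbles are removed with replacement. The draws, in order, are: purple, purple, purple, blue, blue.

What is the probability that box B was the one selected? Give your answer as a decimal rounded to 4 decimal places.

For each hypothesis, P(data | H) works out to: P(data | box A) = (3/8)(3/8)(3/8)(5/8)(5/8) = 0.020599; P(data | box B) = (3/5)(3/5)(3/5)(2/5)(2/5) = 0.03456; P(data | box C) = (1/5)(1/5)(1/5)(4/5)(4/5) = 0.00512.
Multiplying each by its prior: 1/3 · 0.020599 = 0.0068665, 1/3 · 0.03456 = 0.01152, 1/3 · 0.00512 = 0.0017067; these sum to 0.020093.
So P(box B | data) = (0.01152) / (0.020093) = 0.57333.

0.5733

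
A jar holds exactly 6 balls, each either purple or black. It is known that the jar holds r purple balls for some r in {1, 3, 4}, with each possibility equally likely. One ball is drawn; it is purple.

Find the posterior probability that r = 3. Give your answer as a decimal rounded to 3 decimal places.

Compute the likelihood of this draw for each case: P(data | r = 1) = (1/6) = 1/6; P(data | r = 3) = (3/6) = 1/2; P(data | r = 4) = (4/6) = 2/3.
The prior-weighted likelihoods are 1/3 · 1/6 = 1/18, 1/3 · 1/2 = 1/6, 1/3 · 2/3 = 2/9; these sum to 4/9.
Therefore the posterior P(r = 3 | data) = (1/6) / (4/9) = 3/8.

0.375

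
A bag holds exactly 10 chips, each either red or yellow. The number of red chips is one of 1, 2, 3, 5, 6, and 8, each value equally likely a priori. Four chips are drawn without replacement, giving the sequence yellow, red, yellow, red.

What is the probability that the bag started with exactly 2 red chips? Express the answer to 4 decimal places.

Compute the likelihood of the observed sequence for each case: P(data | r = 1) = (9/10)(1/9)(8/8)(0/7) = 0; P(data | r = 2) = (8/10)(2/9)(7/8)(1/7) = 0.022222; P(data | r = 3) = (7/10)(3/9)(6/8)(2/7) = 0.05; P(data | r = 5) = (5/10)(5/9)(4/8)(4/7) = 0.079365; P(data | r = 6) = (4/10)(6/9)(3/8)(5/7) = 0.071429; P(data | r = 8) = (2/10)(8/9)(1/8)(7/7) = 0.022222.
Weighting by the prior gives 1/6 · 0 = 0, 1/6 · 0.022222 = 0.0037037, 1/6 · 0.05 = 0.0083333, 1/6 · 0.079365 = 0.013228, 1/6 · 0.071429 = 0.011905, 1/6 · 0.022222 = 0.0037037; with total 0.040873.
Hence P(r = 2 | data) = (0.0037037) / (0.040873) = 0.090615.

0.0906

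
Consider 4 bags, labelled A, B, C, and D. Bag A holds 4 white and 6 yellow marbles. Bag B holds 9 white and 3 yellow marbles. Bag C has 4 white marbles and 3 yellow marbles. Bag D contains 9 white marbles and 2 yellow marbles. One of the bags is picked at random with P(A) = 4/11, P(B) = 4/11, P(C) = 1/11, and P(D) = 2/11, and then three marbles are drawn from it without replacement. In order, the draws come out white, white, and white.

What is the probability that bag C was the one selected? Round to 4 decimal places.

0.0409

For each hypothesis, P(data | H) works out to: P(data | bag A) = (4/10)(3/9)(2/8) = 0.033333; P(data | bag B) = (9/12)(8/11)(7/10) = 0.38182; P(data | bag C) = (4/7)(3/6)(2/5) = 0.11429; P(data | bag D) = (9/11)(8/10)(7/9) = 0.50909.
The prior-weighted likelihoods are 4/11 · 0.033333 = 0.012121, 4/11 · 0.38182 = 0.13884, 1/11 · 0.11429 = 0.01039, 2/11 · 0.50909 = 0.092562; these sum to 0.25392.
By Bayes' rule, P(bag C | data) = (0.01039) / (0.25392) = 0.040918.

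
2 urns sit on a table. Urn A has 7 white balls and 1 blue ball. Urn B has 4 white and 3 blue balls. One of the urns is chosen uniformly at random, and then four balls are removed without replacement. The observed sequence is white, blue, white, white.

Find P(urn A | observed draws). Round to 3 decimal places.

0.593

Compute the likelihood of the observed sequence for each case: P(data | urn A) = (7/8)(1/7)(6/6)(5/5) = 1/8; P(data | urn B) = (4/7)(3/6)(3/5)(2/4) = 3/35.
The prior-weighted likelihoods are 1/2 · 1/8 = 1/16, 1/2 · 3/35 = 3/70; summing to 59/560.
Therefore the posterior P(urn A | data) = (1/16) / (59/560) = 35/59.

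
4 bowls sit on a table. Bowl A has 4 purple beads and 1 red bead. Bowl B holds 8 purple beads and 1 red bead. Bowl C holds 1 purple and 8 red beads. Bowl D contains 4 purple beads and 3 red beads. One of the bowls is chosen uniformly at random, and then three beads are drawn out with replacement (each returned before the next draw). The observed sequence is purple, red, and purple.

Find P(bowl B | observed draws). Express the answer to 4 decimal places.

The likelihood of the observed sequence under each hypothesis: P(data | bowl A) = (4/5)(1/5)(4/5) = 0.128; P(data | bowl B) = (8/9)(1/9)(8/9) = 0.087791; P(data | bowl C) = (1/9)(8/9)(1/9) = 0.010974; P(data | bowl D) = (4/7)(3/7)(4/7) = 0.13994.
The prior-weighted likelihoods are 1/4 · 0.128 = 0.032, 1/4 · 0.087791 = 0.021948, 1/4 · 0.010974 = 0.0027435, 1/4 · 0.13994 = 0.034985; summing to 0.091677.
Therefore the posterior P(bowl B | data) = (0.021948) / (0.091677) = 0.2394.

0.2394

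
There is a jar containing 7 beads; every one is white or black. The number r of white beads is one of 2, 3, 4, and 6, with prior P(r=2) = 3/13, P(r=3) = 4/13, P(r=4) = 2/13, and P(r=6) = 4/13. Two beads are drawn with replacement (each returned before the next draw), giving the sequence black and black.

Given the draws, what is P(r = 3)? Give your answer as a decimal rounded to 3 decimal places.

Compute the likelihood of the observed sequence for each case: P(data | r = 2) = (5/7)(5/7) = 25/49; P(data | r = 3) = (4/7)(4/7) = 16/49; P(data | r = 4) = (3/7)(3/7) = 9/49; P(data | r = 6) = (1/7)(1/7) = 1/49.
Weighting by the prior gives 3/13 · 25/49 = 75/637, 4/13 · 16/49 = 64/637, 2/13 · 9/49 = 18/637, 4/13 · 1/49 = 4/637; these sum to 23/91.
Hence P(r = 3 | data) = (64/637) / (23/91) = 64/161.

0.398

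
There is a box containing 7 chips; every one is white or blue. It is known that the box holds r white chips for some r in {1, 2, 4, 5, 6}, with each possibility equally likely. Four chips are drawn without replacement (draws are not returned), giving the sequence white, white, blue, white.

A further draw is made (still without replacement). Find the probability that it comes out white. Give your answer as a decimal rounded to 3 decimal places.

Compute the likelihood of the observed sequence for each case: P(data | r = 1) = (1/7)(0/6) = 0; P(data | r = 2) = (2/7)(1/6)(5/5)(0/4) = 0; P(data | r = 4) = (4/7)(3/6)(3/5)(2/4) = 3/35; P(data | r = 5) = (5/7)(4/6)(2/5)(3/4) = 1/7; P(data | r = 6) = (6/7)(5/6)(1/5)(4/4) = 1/7.
Multiplying each by its prior: 1/5 · 0 = 0, 1/5 · 0 = 0, 1/5 · 3/35 = 3/175, 1/5 · 1/7 = 1/35, 1/5 · 1/7 = 1/35; summing to 13/175.
The posterior is then P(r = 1 | data) = 0, P(r = 2 | data) = 0, P(r = 4 | data) = 3/13, P(r = 5 | data) = 5/13, P(r = 6 | data) = 5/13.
Averaging over the posterior, P(white next | data) = (1/3)(3/13) + (2/3)(5/13) + (1)(5/13) = 28/39.

0.718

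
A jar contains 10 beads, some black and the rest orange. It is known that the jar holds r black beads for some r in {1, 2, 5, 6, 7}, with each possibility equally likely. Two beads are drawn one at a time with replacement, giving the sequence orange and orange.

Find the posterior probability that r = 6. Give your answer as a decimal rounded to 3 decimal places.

0.082

The likelihood of the observed sequence under each hypothesis: P(data | r = 1) = (9/10)(9/10) = 81/100; P(data | r = 2) = (8/10)(8/10) = 16/25; P(data | r = 5) = (5/10)(5/10) = 1/4; P(data | r = 6) = (4/10)(4/10) = 4/25; P(data | r = 7) = (3/10)(3/10) = 9/100.
The prior-weighted likelihoods are 1/5 · 81/100 = 81/500, 1/5 · 16/25 = 16/125, 1/5 · 1/4 = 1/20, 1/5 · 4/25 = 4/125, 1/5 · 9/100 = 9/500; these sum to 39/100.
So P(r = 6 | data) = (4/125) / (39/100) = 16/195.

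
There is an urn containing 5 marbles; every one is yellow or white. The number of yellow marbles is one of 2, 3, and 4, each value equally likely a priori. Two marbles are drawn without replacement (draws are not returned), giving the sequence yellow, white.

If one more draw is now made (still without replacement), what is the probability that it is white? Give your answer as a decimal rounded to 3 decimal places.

Compute the likelihood of the observed sequence for each case: P(data | r = 2) = (2/5)(3/4) = 3/10; P(data | r = 3) = (3/5)(2/4) = 3/10; P(data | r = 4) = (4/5)(1/4) = 1/5.
Weighting by the prior gives 1/3 · 3/10 = 1/10, 1/3 · 3/10 = 1/10, 1/3 · 1/5 = 1/15; with total 4/15.
The posterior is then P(r = 2 | data) = 3/8, P(r = 3 | data) = 3/8, P(r = 4 | data) = 1/4.
So P(white next | data) = Σ P(white next | H) P(H | data) = (2/3)(3/8) + (1/3)(3/8) + (0)(1/4) = 3/8.

0.375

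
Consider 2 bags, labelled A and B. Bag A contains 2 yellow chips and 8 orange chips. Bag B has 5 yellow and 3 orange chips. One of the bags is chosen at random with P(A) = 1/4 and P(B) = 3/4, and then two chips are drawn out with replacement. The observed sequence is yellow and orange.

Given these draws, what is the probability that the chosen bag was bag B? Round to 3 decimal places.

0.815

For each hypothesis, P(data | H) works out to: P(data | bag A) = (2/10)(8/10) = 0.16; P(data | bag B) = (5/8)(3/8) = 0.23438.
Weighting by the prior gives 1/4 · 0.16 = 0.04, 3/4 · 0.23438 = 0.17578; summing to 0.21578.
So P(bag B | data) = (0.17578) / (0.21578) = 0.81463.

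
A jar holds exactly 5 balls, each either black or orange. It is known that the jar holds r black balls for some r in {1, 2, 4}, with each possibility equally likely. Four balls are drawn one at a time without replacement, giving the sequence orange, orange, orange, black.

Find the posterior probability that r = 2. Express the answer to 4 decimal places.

0.3333

The likelihood of the observed sequence under each hypothesis: P(data | r = 1) = (4/5)(3/4)(2/3)(1/2) = 1/5; P(data | r = 2) = (3/5)(2/4)(1/3)(2/2) = 1/10; P(data | r = 4) = (1/5)(0/4) = 0.
The prior-weighted likelihoods are 1/3 · 1/5 = 1/15, 1/3 · 1/10 = 1/30, 1/3 · 0 = 0; summing to 1/10.
Hence P(r = 2 | data) = (1/30) / (1/10) = 1/3.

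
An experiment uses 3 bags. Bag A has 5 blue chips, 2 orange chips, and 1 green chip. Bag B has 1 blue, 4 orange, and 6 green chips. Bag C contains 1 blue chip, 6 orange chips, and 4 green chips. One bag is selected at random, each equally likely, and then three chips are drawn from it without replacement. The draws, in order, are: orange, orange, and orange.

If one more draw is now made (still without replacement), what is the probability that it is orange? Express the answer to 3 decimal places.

0.333

Under each hypothesis, the probability of the observed sequence is: P(data | bag A) = (2/8)(1/7)(0/6) = 0; P(data | bag B) = (4/11)(3/10)(2/9) = 4/165; P(data | bag C) = (6/11)(5/10)(4/9) = 4/33.
Multiplying each by its prior: 1/3 · 0 = 0, 1/3 · 4/165 = 4/495, 1/3 · 4/33 = 4/99; these sum to 8/165.
Dividing through by the total gives posterior P(bag A | data) = 0, P(bag B | data) = 1/6, P(bag C | data) = 5/6.
Averaging over the posterior, P(orange next | data) = (1/8)(1/6) + (3/8)(5/6) = 1/3.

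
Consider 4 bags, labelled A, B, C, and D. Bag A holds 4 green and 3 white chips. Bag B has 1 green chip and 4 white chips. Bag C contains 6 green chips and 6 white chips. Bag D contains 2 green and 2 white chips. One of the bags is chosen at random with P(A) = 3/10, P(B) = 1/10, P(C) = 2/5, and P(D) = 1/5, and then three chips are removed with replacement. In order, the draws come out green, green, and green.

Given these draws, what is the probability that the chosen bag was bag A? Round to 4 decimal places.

The likelihood of the observed sequence under each hypothesis: P(data | bag A) = (4/7)(4/7)(4/7) = 0.18659; P(data | bag B) = (1/5)(1/5)(1/5) = 0.008; P(data | bag C) = (6/12)(6/12)(6/12) = 0.125; P(data | bag D) = (2/4)(2/4)(2/4) = 0.125.
The prior-weighted likelihoods are 3/10 · 0.18659 = 0.055977, 1/10 · 0.008 = 0.0008, 2/5 · 0.125 = 0.05, 1/5 · 0.125 = 0.025; these sum to 0.13178.
Therefore the posterior P(bag A | data) = (0.055977) / (0.13178) = 0.42478.

0.4248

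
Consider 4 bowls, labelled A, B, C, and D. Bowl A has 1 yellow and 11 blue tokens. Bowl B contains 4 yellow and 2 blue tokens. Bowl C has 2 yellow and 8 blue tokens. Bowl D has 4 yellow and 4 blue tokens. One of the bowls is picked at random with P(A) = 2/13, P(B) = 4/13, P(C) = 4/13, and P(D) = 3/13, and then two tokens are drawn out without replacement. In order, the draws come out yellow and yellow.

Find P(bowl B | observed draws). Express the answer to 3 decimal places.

0.686

Under each hypothesis, the probability of the observed sequence is: P(data | bowl A) = (1/12)(0/11) = 0; P(data | bowl B) = (4/6)(3/5) = 2/5; P(data | bowl C) = (2/10)(1/9) = 1/45; P(data | bowl D) = (4/8)(3/7) = 3/14.
The prior-weighted likelihoods are 2/13 · 0 = 0, 4/13 · 2/5 = 8/65, 4/13 · 1/45 = 4/585, 3/13 · 3/14 = 9/182; summing to 113/630.
Hence P(bowl B | data) = (8/65) / (113/630) = 1008/1469.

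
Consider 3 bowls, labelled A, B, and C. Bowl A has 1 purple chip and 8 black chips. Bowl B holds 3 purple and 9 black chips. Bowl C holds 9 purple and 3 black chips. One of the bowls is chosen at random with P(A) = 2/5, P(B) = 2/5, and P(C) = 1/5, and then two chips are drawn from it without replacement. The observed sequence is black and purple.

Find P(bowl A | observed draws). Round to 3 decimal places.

0.266

Under each hypothesis, the probability of the observed sequence is: P(data | bowl A) = (8/9)(1/8) = 0.11111; P(data | bowl B) = (9/12)(3/11) = 0.20455; P(data | bowl C) = (3/12)(9/11) = 0.20455.
Multiplying each by its prior: 2/5 · 0.11111 = 0.044444, 2/5 · 0.20455 = 0.081818, 1/5 · 0.20455 = 0.040909; with total 0.16717.
By Bayes' rule, P(bowl A | data) = (0.044444) / (0.16717) = 0.26586.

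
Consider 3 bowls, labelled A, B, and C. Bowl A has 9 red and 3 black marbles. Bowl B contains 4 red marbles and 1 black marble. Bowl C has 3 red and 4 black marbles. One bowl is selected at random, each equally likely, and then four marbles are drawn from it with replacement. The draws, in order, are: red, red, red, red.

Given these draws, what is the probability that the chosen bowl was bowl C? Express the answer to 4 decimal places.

For each hypothesis, P(data | H) works out to: P(data | bowl A) = (9/12)(9/12)(9/12)(9/12) = 0.31641; P(data | bowl B) = (4/5)(4/5)(4/5)(4/5) = 0.4096; P(data | bowl C) = (3/7)(3/7)(3/7)(3/7) = 0.033736.
The prior-weighted likelihoods are 1/3 · 0.31641 = 0.10547, 1/3 · 0.4096 = 0.13653, 1/3 · 0.033736 = 0.011245; summing to 0.25325.
Hence P(bowl C | data) = (0.011245) / (0.25325) = 0.044404.

0.0444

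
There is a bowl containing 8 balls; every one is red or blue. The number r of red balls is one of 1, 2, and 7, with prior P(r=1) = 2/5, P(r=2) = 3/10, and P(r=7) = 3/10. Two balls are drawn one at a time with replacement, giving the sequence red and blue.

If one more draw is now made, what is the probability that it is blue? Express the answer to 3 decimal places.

0.637

For each hypothesis, P(data | H) works out to: P(data | r = 1) = (1/8)(7/8) = 7/64; P(data | r = 2) = (2/8)(6/8) = 3/16; P(data | r = 7) = (7/8)(1/8) = 7/64.
The prior-weighted likelihoods are 2/5 · 7/64 = 7/160, 3/10 · 3/16 = 9/160, 3/10 · 7/64 = 21/640; with total 17/128.
The posterior is then P(r = 1 | data) = 28/85, P(r = 2 | data) = 36/85, P(r = 7 | data) = 21/85.
Averaging over the posterior, P(blue next | data) = (7/8)(28/85) + (3/4)(36/85) + (1/8)(21/85) = 433/680.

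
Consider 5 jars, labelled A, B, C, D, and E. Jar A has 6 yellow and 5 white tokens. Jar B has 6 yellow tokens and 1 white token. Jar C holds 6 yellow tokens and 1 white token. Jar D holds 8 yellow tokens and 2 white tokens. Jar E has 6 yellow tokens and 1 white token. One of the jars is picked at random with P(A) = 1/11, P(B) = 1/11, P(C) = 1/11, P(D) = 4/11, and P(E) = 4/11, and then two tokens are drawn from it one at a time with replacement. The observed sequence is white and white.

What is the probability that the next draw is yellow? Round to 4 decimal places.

The likelihood of the observed sequence under each hypothesis: P(data | jar A) = (5/11)(5/11) = 0.20661; P(data | jar B) = (1/7)(1/7) = 0.020408; P(data | jar C) = (1/7)(1/7) = 0.020408; P(data | jar D) = (2/10)(2/10) = 0.04; P(data | jar E) = (1/7)(1/7) = 0.020408.
Multiplying each by its prior: 1/11 · 0.20661 = 0.018783, 1/11 · 0.020408 = 0.0018553, 1/11 · 0.020408 = 0.0018553, 4/11 · 0.04 = 0.014545, 4/11 · 0.020408 = 0.0074212; summing to 0.04446.
Normalising, the posterior is P(jar A | data) = 0.42247, P(jar B | data) = 0.041729, P(jar C | data) = 0.041729, P(jar D | data) = 0.32716, P(jar E | data) = 0.16692.
Averaging over the posterior, P(yellow next | data) = (6/11)(0.42247) + (6/7)(0.041729) + (6/7)(0.041729) + (4/5)(0.32716) + (6/7)(0.16692) = 0.70677.

0.7068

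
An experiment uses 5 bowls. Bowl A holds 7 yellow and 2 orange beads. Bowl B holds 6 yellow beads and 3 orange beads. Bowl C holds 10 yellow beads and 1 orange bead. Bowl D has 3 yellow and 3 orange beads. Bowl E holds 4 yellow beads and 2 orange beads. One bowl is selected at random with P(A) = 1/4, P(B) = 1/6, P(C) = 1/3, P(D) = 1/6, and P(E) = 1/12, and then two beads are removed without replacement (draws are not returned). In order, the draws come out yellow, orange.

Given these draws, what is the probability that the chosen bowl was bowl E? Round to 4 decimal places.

0.1153

The likelihood of the observed sequence under each hypothesis: P(data | bowl A) = (7/9)(2/8) = 0.19444; P(data | bowl B) = (6/9)(3/8) = 0.25; P(data | bowl C) = (10/11)(1/10) = 0.090909; P(data | bowl D) = (3/6)(3/5) = 0.3; P(data | bowl E) = (4/6)(2/5) = 0.26667.
Multiplying each by its prior: 1/4 · 0.19444 = 0.048611, 1/6 · 0.25 = 0.041667, 1/3 · 0.090909 = 0.030303, 1/6 · 0.3 = 0.05, 1/12 · 0.26667 = 0.022222; with total 0.1928.
Therefore the posterior P(bowl E | data) = (0.022222) / (0.1928) = 0.11526.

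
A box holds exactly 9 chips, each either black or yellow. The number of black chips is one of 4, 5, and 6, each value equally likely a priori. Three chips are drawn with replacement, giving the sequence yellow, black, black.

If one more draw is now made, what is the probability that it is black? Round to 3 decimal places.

0.566

Compute the likelihood of the observed sequence for each case: P(data | r = 4) = (5/9)(4/9)(4/9) = 0.10974; P(data | r = 5) = (4/9)(5/9)(5/9) = 0.13717; P(data | r = 6) = (3/9)(6/9)(6/9) = 0.14815.
The prior-weighted likelihoods are 1/3 · 0.10974 = 0.03658, 1/3 · 0.13717 = 0.045725, 1/3 · 0.14815 = 0.049383; with total 0.13169.
The posterior is then P(r = 4 | data) = 0.27778, P(r = 5 | data) = 0.34722, P(r = 6 | data) = 0.375.
So P(black next | data) = Σ P(black next | H) P(H | data) = (4/9)(0.27778) + (5/9)(0.34722) + (2/3)(0.375) = 0.56636.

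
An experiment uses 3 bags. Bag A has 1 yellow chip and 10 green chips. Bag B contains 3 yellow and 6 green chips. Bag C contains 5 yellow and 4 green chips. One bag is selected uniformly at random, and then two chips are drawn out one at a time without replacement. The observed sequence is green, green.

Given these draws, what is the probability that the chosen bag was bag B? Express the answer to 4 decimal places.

The likelihood of the observed sequence under each hypothesis: P(data | bag A) = (10/11)(9/10) = 9/11; P(data | bag B) = (6/9)(5/8) = 5/12; P(data | bag C) = (4/9)(3/8) = 1/6.
Multiplying each by its prior: 1/3 · 9/11 = 3/11, 1/3 · 5/12 = 5/36, 1/3 · 1/6 = 1/18; these sum to 185/396.
So P(bag B | data) = (5/36) / (185/396) = 11/37.

0.2973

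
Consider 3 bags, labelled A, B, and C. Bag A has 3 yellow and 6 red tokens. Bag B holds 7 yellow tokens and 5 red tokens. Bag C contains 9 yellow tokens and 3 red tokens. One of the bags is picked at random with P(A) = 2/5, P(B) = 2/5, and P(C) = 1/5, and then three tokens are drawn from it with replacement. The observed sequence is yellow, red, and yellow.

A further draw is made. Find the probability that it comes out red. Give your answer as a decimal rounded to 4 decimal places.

0.4404

The likelihood of the observed sequence under each hypothesis: P(data | bag A) = (3/9)(6/9)(3/9) = 0.074074; P(data | bag B) = (7/12)(5/12)(7/12) = 0.14178; P(data | bag C) = (9/12)(3/12)(9/12) = 0.14062.
Multiplying each by its prior: 2/5 · 0.074074 = 0.02963, 2/5 · 0.14178 = 0.056713, 1/5 · 0.14062 = 0.028125; with total 0.11447.
Normalising, the posterior is P(bag A | data) = 0.25885, P(bag B | data) = 0.49545, P(bag C | data) = 0.2457.
The predictive probability is P(red next | data) = (2/3)(0.25885) + (5/12)(0.49545) + (1/4)(0.2457) = 0.44043.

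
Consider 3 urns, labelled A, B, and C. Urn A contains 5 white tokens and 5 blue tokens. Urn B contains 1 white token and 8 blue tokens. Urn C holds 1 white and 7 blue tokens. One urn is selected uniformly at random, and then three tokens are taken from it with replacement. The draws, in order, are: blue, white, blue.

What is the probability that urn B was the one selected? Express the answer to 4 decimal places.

The likelihood of the observed sequence under each hypothesis: P(data | urn A) = (5/10)(5/10)(5/10) = 0.125; P(data | urn B) = (8/9)(1/9)(8/9) = 0.087791; P(data | urn C) = (7/8)(1/8)(7/8) = 0.095703.
The prior-weighted likelihoods are 1/3 · 0.125 = 0.041667, 1/3 · 0.087791 = 0.029264, 1/3 · 0.095703 = 0.031901; with total 0.10283.
So P(urn B | data) = (0.029264) / (0.10283) = 0.28458.

0.2846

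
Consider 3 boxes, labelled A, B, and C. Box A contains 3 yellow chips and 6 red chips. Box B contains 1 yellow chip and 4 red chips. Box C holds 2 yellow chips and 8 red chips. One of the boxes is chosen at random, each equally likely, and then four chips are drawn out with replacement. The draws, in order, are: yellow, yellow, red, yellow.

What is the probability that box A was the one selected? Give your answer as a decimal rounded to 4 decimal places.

0.6586

The likelihood of the observed sequence under each hypothesis: P(data | box A) = (3/9)(3/9)(6/9)(3/9) = 0.024691; P(data | box B) = (1/5)(1/5)(4/5)(1/5) = 0.0064; P(data | box C) = (2/10)(2/10)(8/10)(2/10) = 0.0064.
The prior-weighted likelihoods are 1/3 · 0.024691 = 0.0082305, 1/3 · 0.0064 = 0.0021333, 1/3 · 0.0064 = 0.0021333; summing to 0.012497.
Hence P(box A | data) = (0.0082305) / (0.012497) = 0.65859.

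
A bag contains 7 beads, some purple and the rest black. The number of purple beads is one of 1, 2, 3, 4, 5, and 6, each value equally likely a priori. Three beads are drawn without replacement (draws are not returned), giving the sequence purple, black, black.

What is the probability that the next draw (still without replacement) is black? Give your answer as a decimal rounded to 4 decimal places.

Compute the likelihood of the observed sequence for each case: P(data | r = 1) = (1/7)(6/6)(5/5) = 1/7; P(data | r = 2) = (2/7)(5/6)(4/5) = 4/21; P(data | r = 3) = (3/7)(4/6)(3/5) = 6/35; P(data | r = 4) = (4/7)(3/6)(2/5) = 4/35; P(data | r = 5) = (5/7)(2/6)(1/5) = 1/21; P(data | r = 6) = (6/7)(1/6)(0/5) = 0.
The prior-weighted likelihoods are 1/6 · 1/7 = 1/42, 1/6 · 4/21 = 2/63, 1/6 · 6/35 = 1/35, 1/6 · 4/35 = 2/105, 1/6 · 1/21 = 1/126, 1/6 · 0 = 0; these sum to 1/9.
Dividing through by the total gives posterior P(r = 1 | data) = 3/14, P(r = 2 | data) = 2/7, P(r = 3 | data) = 9/35, P(r = 4 | data) = 6/35, P(r = 5 | data) = 1/14, P(r = 6 | data) = 0.
Averaging over the posterior, P(black next | data) = (1)(3/14) + (3/4)(2/7) + (1/2)(9/35) + (1/4)(6/35) + (0)(1/14) = 3/5.

0.6000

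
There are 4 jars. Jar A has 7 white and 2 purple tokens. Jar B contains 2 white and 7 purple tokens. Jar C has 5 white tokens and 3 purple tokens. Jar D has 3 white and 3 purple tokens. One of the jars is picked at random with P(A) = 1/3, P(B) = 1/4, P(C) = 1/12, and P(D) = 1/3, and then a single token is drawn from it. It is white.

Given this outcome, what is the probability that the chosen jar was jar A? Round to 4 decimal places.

Under each hypothesis, the probability of this draw is: P(data | jar A) = (7/9) = 7/9; P(data | jar B) = (2/9) = 2/9; P(data | jar C) = (5/8) = 5/8; P(data | jar D) = (3/6) = 1/2.
Weighting by the prior gives 1/3 · 7/9 = 7/27, 1/4 · 2/9 = 1/18, 1/12 · 5/8 = 5/96, 1/3 · 1/2 = 1/6; these sum to 461/864.
Hence P(jar A | data) = (7/27) / (461/864) = 224/461.

0.4859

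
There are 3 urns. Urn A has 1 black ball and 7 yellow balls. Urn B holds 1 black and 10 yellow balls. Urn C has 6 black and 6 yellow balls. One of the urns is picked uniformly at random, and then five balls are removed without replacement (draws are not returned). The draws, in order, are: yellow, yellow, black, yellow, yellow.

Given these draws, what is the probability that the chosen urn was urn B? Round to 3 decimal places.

The likelihood of the observed sequence under each hypothesis: P(data | urn A) = (7/8)(6/7)(1/6)(5/5)(4/4) = 1/8; P(data | urn B) = (10/11)(9/10)(1/9)(8/8)(7/7) = 1/11; P(data | urn C) = (6/12)(5/11)(6/10)(4/9)(3/8) = 1/44.
The prior-weighted likelihoods are 1/3 · 1/8 = 1/24, 1/3 · 1/11 = 1/33, 1/3 · 1/44 = 1/132; summing to 7/88.
By Bayes' rule, P(urn B | data) = (1/33) / (7/88) = 8/21.

0.381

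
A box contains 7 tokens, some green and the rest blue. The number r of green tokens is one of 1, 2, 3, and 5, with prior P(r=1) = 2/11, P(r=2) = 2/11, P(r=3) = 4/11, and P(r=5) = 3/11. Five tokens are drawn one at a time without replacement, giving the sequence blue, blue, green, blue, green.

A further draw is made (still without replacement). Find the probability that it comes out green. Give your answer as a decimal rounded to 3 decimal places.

Compute the likelihood of the observed sequence for each case: P(data | r = 1) = (6/7)(5/6)(1/5)(4/4)(0/3) = 0; P(data | r = 2) = (5/7)(4/6)(2/5)(3/4)(1/3) = 0.047619; P(data | r = 3) = (4/7)(3/6)(3/5)(2/4)(2/3) = 0.057143; P(data | r = 5) = (2/7)(1/6)(5/5)(0/4) = 0.
Multiplying each by its prior: 2/11 · 0 = 0, 2/11 · 0.047619 = 0.008658, 4/11 · 0.057143 = 0.020779, 3/11 · 0 = 0; these sum to 0.029437.
The posterior is then P(r = 1 | data) = 0, P(r = 2 | data) = 0.29412, P(r = 3 | data) = 0.70588, P(r = 5 | data) = 0.
Averaging over the posterior, P(green next | data) = (0)(0.29412) + (1/2)(0.70588) = 0.35294.

0.353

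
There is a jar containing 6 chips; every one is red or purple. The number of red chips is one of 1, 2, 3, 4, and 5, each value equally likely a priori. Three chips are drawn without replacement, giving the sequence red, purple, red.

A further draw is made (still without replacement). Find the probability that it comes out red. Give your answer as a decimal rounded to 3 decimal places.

0.600

Under each hypothesis, the probability of the observed sequence is: P(data | r = 1) = (1/6)(5/5)(0/4) = 0; P(data | r = 2) = (2/6)(4/5)(1/4) = 1/15; P(data | r = 3) = (3/6)(3/5)(2/4) = 3/20; P(data | r = 4) = (4/6)(2/5)(3/4) = 1/5; P(data | r = 5) = (5/6)(1/5)(4/4) = 1/6.
Weighting by the prior gives 1/5 · 0 = 0, 1/5 · 1/15 = 1/75, 1/5 · 3/20 = 3/100, 1/5 · 1/5 = 1/25, 1/5 · 1/6 = 1/30; these sum to 7/60.
Normalising, the posterior is P(r = 1 | data) = 0, P(r = 2 | data) = 4/35, P(r = 3 | data) = 9/35, P(r = 4 | data) = 12/35, P(r = 5 | data) = 2/7.
Averaging over the posterior, P(red next | data) = (0)(4/35) + (1/3)(9/35) + (2/3)(12/35) + (1)(2/7) = 3/5.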